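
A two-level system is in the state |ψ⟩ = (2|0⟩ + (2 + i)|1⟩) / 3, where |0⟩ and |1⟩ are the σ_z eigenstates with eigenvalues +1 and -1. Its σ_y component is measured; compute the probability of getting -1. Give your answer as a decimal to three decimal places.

0.278

|-y⟩ = (|0⟩ - i|1⟩)/√2, so ⟨-y|ψ⟩ = (1 + 2i) / (√2·3).
P = |1 + 2i|² / 18 = 5/18.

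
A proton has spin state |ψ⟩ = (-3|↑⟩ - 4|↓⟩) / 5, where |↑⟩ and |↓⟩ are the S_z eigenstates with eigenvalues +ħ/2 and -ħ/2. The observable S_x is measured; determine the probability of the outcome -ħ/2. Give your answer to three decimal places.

|-x⟩ = (|↑⟩ - |↓⟩)/√2, so ⟨-x|ψ⟩ = (1) / (√2·5).
P = |1|² / 50 = 1/50.

0.020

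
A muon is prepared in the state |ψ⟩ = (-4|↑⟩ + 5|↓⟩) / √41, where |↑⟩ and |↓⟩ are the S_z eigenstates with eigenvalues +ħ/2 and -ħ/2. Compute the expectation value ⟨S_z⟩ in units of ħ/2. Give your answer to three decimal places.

-0.220

⟨σ_z⟩ = |a|² - |b|² divided by |a|²+|b|², with a, b the |↑⟩, |↓⟩ amplitudes.
= (16 - 25)/41 = -9/41.
⟨S_z⟩ = (ħ/2)·⟨σ_z⟩.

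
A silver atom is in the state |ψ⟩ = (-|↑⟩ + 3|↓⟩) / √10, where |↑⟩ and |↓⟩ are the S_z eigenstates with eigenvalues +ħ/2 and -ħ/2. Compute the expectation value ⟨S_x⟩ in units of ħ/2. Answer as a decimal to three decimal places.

-0.600

⟨σ_x⟩ = 2 Re(a* b)/(|a|²+|b|²) with a = -1, b = 3.
a* b = -3, so ⟨σ_x⟩ = -6/10.
⟨S_x⟩ = (ħ/2)·⟨σ_x⟩.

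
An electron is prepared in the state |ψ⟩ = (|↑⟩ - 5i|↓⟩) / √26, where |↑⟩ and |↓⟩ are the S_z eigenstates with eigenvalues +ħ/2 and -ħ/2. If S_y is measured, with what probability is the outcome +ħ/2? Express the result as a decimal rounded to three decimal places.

0.308

|+y⟩ = (|↑⟩ + i|↓⟩)/√2, so ⟨+y|ψ⟩ = (-4) / (√2·√26).
P = |-4|² / 52 = 16/52.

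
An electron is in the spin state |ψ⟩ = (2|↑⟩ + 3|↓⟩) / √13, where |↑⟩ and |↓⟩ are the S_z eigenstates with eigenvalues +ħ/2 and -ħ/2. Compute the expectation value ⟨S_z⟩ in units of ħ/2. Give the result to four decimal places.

⟨σ_z⟩ = |a|² - |b|² divided by |a|²+|b|², with a, b the |↑⟩, |↓⟩ amplitudes.
= (4 - 9)/13 = -5/13.
⟨S_z⟩ = (ħ/2)·⟨σ_z⟩.

-0.3846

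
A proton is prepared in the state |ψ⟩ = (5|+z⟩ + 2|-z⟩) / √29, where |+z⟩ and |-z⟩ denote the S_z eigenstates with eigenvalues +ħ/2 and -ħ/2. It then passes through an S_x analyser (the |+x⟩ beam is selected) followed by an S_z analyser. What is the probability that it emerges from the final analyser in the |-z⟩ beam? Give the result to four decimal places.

0.4224

First analyser (S_x): P(|+x⟩) = |⟨+x|ψ⟩|² = 49/58.
After stage 1 the state is |+x⟩; P(|-z⟩) = |⟨-z|+x⟩|² = 1/2.
Joint probability = 49/58 × 1/2 = 0.4224.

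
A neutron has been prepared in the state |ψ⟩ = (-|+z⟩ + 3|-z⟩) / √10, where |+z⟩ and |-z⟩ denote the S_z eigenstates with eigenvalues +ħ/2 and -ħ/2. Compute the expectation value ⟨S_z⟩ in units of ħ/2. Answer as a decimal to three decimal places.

-0.800

⟨σ_z⟩ = |a|² - |b|² divided by |a|²+|b|², with a, b the |+z⟩, |-z⟩ amplitudes.
= (1 - 9)/10 = -8/10.
⟨S_z⟩ = (ħ/2)·⟨σ_z⟩.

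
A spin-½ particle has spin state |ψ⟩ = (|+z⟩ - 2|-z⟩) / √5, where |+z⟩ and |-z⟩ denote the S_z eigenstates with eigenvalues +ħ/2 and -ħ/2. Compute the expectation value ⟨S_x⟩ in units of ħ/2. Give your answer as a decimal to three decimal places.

⟨σ_x⟩ = 2 Re(a* b)/(|a|²+|b|²) with a = 1, b = -2.
a* b = -2, so ⟨σ_x⟩ = -4/5.
⟨S_x⟩ = (ħ/2)·⟨σ_x⟩.

-0.800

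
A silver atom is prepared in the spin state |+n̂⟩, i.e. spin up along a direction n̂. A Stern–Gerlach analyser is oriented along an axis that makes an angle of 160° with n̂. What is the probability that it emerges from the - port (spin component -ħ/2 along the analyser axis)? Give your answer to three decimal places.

For spin-½, the probability of finding spin-up along an axis at angle θ to the initial spin direction is cos²(θ/2); spin-down is sin²(θ/2).
θ = 160°, so P = sin²(80°) ≈ 0.970.

0.970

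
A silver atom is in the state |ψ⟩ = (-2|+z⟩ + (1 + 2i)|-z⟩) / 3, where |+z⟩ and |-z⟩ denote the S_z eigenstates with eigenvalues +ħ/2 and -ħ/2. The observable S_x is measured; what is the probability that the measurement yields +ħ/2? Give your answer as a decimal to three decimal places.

0.278

|+x⟩ = (|+z⟩ + |-z⟩)/√2, so ⟨+x|ψ⟩ = (-1 + 2i) / (√2·3).
P = |-1 + 2i|² / 18 = 5/18.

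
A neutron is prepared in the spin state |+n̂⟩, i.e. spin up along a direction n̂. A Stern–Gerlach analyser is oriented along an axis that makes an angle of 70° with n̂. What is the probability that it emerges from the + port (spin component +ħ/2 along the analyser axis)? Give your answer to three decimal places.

0.671

For spin-½, the probability of finding spin-up along an axis at angle θ to the initial spin direction is cos²(θ/2); spin-down is sin²(θ/2).
θ = 70°, so P = cos²(35°) ≈ 0.671.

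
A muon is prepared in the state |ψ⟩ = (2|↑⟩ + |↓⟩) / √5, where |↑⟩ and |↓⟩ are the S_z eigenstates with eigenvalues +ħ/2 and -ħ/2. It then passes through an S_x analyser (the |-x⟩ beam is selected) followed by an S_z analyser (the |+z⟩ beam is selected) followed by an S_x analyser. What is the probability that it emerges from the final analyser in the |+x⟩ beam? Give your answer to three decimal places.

0.025

First analyser (S_x): P(|-x⟩) = |⟨-x|ψ⟩|² = 1/10.
After stage 1 the state is |-x⟩; P(|+z⟩) = |⟨+z|-x⟩|² = 1/2.
After stage 2 the state is |+z⟩; P(|+x⟩) = |⟨+x|+z⟩|² = 1/2.
Joint probability = 1/10 × 1/2 × 1/2 = 0.025.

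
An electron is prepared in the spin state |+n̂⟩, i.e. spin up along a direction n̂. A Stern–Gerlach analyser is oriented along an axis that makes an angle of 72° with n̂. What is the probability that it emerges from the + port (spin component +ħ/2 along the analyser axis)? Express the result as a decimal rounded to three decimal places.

For spin-½, the probability of finding spin-up along an axis at angle θ to the initial spin direction is cos²(θ/2); spin-down is sin²(θ/2).
θ = 72°, so P = cos²(36°) ≈ 0.655.

0.655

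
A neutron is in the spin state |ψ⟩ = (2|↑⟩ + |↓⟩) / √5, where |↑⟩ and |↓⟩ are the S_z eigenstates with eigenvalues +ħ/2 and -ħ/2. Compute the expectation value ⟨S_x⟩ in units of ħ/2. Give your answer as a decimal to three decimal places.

⟨σ_x⟩ = 2 Re(a* b)/(|a|²+|b|²) with a = 2, b = 1.
a* b = 2, so ⟨σ_x⟩ = 4/5.
⟨S_x⟩ = (ħ/2)·⟨σ_x⟩.

0.800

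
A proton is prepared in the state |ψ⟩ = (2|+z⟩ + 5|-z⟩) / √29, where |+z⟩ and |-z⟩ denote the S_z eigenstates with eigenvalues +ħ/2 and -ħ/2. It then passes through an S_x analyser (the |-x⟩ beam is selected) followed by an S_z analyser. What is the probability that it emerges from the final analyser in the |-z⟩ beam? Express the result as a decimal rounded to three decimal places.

First analyser (S_x): P(|-x⟩) = |⟨-x|ψ⟩|² = 9/58.
After stage 1 the state is |-x⟩; P(|-z⟩) = |⟨-z|-x⟩|² = 1/2.
Joint probability = 9/58 × 1/2 = 0.078.

0.078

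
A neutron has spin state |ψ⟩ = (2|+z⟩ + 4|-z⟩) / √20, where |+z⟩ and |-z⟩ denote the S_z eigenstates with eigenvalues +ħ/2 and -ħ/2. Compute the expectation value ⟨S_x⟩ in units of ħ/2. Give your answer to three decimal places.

⟨σ_x⟩ = 2 Re(a* b)/(|a|²+|b|²) with a = 2, b = 4.
a* b = 8, so ⟨σ_x⟩ = 16/20.
⟨S_x⟩ = (ħ/2)·⟨σ_x⟩.

0.800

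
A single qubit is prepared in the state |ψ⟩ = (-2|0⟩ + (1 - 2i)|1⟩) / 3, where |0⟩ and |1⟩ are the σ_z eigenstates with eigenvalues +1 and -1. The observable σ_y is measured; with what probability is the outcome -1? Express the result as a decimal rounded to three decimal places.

0.056

|-y⟩ = (|0⟩ - i|1⟩)/√2, so ⟨-y|ψ⟩ = (i) / (√2·3).
P = |i|² / 18 = 1/18.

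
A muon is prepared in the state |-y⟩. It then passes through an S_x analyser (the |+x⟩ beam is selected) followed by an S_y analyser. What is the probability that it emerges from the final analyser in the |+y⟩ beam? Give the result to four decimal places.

0.2500

First analyser (S_x): from |-y⟩, P(|+x⟩) = 1/2.
After stage 1 the state is |+x⟩; P(|+y⟩) = |⟨+y|+x⟩|² = 1/2.
Joint probability = 1/2 × 1/2 = 0.2500.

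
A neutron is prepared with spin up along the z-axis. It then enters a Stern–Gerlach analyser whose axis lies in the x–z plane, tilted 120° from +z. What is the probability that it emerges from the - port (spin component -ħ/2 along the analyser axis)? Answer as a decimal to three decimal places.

For spin-½, the probability of finding spin-up along an axis at angle θ to the initial spin direction is cos²(θ/2); spin-down is sin²(θ/2).
θ = 120°, so P = sin²(60°) ≈ 0.750.

0.750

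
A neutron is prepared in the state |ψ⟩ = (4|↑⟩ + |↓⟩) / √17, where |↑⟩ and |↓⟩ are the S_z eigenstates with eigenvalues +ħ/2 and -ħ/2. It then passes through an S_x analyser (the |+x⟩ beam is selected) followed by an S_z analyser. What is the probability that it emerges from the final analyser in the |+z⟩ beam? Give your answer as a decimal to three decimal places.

0.368

First analyser (S_x): P(|+x⟩) = |⟨+x|ψ⟩|² = 25/34.
After stage 1 the state is |+x⟩; P(|+z⟩) = |⟨+z|+x⟩|² = 1/2.
Joint probability = 25/34 × 1/2 = 0.368.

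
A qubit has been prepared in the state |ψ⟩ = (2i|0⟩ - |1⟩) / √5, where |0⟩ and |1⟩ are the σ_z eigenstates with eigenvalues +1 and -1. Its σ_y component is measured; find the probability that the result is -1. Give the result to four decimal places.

|-y⟩ = (|0⟩ - i|1⟩)/√2, so ⟨-y|ψ⟩ = (i) / (√2·√5).
P = |i|² / 10 = 1/10.

0.1000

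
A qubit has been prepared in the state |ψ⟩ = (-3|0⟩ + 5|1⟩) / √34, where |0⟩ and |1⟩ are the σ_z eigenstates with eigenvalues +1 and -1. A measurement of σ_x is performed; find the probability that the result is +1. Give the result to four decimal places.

|+x⟩ = (|0⟩ + |1⟩)/√2, so ⟨+x|ψ⟩ = (2) / (√2·√34).
P = |2|² / 68 = 4/68.

0.0588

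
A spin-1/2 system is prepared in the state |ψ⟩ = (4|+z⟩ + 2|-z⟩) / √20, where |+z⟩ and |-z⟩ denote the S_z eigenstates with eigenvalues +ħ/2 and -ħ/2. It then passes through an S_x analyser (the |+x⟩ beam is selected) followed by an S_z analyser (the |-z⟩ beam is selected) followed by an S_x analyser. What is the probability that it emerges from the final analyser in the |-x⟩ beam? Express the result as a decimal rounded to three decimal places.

First analyser (S_x): P(|+x⟩) = |⟨+x|ψ⟩|² = 36/40.
After stage 1 the state is |+x⟩; P(|-z⟩) = |⟨-z|+x⟩|² = 1/2.
After stage 2 the state is |-z⟩; P(|-x⟩) = |⟨-x|-z⟩|² = 1/2.
Joint probability = 36/40 × 1/2 × 1/2 = 0.225.

0.225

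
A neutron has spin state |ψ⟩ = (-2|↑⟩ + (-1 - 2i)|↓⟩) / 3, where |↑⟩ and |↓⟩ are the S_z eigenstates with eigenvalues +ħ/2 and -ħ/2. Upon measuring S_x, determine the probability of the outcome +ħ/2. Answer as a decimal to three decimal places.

0.722

|+x⟩ = (|↑⟩ + |↓⟩)/√2, so ⟨+x|ψ⟩ = (-3 - 2i) / (√2·3).
P = |-3 - 2i|² / 18 = 13/18.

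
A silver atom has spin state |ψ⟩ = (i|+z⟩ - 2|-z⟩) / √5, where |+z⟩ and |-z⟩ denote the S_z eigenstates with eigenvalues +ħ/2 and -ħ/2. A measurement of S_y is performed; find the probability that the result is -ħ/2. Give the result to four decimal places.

0.1000

|-y⟩ = (|+z⟩ - i|-z⟩)/√2, so ⟨-y|ψ⟩ = (-i) / (√2·√5).
P = |-i|² / 10 = 1/10.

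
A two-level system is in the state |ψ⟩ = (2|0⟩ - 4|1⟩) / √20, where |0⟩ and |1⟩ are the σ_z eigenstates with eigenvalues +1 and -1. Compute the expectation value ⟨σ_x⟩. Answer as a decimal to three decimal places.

-0.800

⟨σ_x⟩ = 2 Re(a* b)/(|a|²+|b|²) with a = 2, b = -4.
a* b = -8, so ⟨σ_x⟩ = -16/20.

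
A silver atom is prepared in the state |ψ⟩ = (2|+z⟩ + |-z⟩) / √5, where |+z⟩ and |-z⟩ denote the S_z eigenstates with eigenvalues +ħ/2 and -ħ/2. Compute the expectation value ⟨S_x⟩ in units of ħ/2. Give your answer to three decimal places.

0.800

⟨σ_x⟩ = 2 Re(a* b)/(|a|²+|b|²) with a = 2, b = 1.
a* b = 2, so ⟨σ_x⟩ = 4/5.
⟨S_x⟩ = (ħ/2)·⟨σ_x⟩.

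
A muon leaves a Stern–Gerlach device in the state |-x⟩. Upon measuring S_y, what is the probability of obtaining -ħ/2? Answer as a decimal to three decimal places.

0.500

In the S_z basis, |-x⟩ = (|↑⟩ - |↓⟩)/√2 and |-y⟩ = (|↑⟩ - i|↓⟩)/√2.
|⟨-y|-x⟩|² = 1/2.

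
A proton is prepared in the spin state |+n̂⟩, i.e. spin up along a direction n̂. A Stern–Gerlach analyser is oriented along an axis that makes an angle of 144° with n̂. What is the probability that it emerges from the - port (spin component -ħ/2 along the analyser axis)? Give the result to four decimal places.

0.9045

For spin-½, the probability of finding spin-up along an axis at angle θ to the initial spin direction is cos²(θ/2); spin-down is sin²(θ/2).
θ = 144°, so P = sin²(72°) ≈ 0.9045.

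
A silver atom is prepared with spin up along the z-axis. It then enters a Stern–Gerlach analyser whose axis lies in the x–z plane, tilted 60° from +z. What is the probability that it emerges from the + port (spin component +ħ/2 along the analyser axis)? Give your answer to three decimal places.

For spin-½, the probability of finding spin-up along an axis at angle θ to the initial spin direction is cos²(θ/2); spin-down is sin²(θ/2).
θ = 60°, so P = cos²(30°) ≈ 0.750.

0.750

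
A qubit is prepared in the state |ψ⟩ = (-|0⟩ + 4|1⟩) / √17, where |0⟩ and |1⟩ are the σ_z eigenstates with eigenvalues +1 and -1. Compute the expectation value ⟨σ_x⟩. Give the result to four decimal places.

⟨σ_x⟩ = 2 Re(a* b)/(|a|²+|b|²) with a = -1, b = 4.
a* b = -4, so ⟨σ_x⟩ = -8/17.

-0.4706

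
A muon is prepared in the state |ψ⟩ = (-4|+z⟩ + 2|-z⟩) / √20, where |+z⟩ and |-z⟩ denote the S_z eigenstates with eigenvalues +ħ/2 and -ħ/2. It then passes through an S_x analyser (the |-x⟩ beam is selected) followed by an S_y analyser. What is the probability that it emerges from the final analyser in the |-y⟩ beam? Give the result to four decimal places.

0.4500

First analyser (S_x): P(|-x⟩) = |⟨-x|ψ⟩|² = 36/40.
After stage 1 the state is |-x⟩; P(|-y⟩) = |⟨-y|-x⟩|² = 1/2.
Joint probability = 36/40 × 1/2 = 0.4500.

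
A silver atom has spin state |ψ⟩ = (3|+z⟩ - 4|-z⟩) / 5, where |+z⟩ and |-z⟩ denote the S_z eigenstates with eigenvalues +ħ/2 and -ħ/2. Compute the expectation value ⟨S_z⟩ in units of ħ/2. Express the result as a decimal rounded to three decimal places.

⟨σ_z⟩ = |a|² - |b|² divided by |a|²+|b|², with a, b the |+z⟩, |-z⟩ amplitudes.
= (9 - 16)/25 = -7/25.
⟨S_z⟩ = (ħ/2)·⟨σ_z⟩.

-0.280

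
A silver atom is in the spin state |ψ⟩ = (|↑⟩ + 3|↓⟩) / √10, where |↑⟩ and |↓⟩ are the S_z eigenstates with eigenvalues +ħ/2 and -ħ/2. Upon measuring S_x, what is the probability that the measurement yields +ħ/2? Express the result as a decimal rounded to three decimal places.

|+x⟩ = (|↑⟩ + |↓⟩)/√2, so ⟨+x|ψ⟩ = (4) / (√2·√10).
P = |4|² / 20 = 16/20.

0.800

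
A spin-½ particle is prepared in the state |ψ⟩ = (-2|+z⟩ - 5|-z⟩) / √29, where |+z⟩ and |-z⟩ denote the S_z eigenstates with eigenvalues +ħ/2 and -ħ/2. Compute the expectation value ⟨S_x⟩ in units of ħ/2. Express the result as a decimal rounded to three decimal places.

0.690

⟨σ_x⟩ = 2 Re(a* b)/(|a|²+|b|²) with a = -2, b = -5.
a* b = 10, so ⟨σ_x⟩ = 20/29.
⟨S_x⟩ = (ħ/2)·⟨σ_x⟩.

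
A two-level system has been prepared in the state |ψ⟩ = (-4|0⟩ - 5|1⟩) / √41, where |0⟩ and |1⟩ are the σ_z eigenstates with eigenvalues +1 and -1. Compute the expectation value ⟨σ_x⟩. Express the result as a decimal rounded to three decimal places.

⟨σ_x⟩ = 2 Re(a* b)/(|a|²+|b|²) with a = -4, b = -5.
a* b = 20, so ⟨σ_x⟩ = 40/41.

0.976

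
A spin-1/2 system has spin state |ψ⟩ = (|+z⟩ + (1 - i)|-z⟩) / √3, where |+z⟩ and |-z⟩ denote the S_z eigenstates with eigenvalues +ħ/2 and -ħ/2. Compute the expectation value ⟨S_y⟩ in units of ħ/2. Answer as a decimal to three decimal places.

-0.667

⟨σ_y⟩ = 2 Im(a* b)/(|a|²+|b|²) with a = 1, b = (1 - i).
a* b = (1 - i), so ⟨σ_y⟩ = -2/3.
⟨S_y⟩ = (ħ/2)·⟨σ_y⟩.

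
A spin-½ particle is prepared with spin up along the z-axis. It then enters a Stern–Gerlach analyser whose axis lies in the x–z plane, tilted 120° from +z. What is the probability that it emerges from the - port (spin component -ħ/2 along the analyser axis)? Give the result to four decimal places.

0.7500

For spin-½, the probability of finding spin-up along an axis at angle θ to the initial spin direction is cos²(θ/2); spin-down is sin²(θ/2).
θ = 120°, so P = sin²(60°) ≈ 0.7500.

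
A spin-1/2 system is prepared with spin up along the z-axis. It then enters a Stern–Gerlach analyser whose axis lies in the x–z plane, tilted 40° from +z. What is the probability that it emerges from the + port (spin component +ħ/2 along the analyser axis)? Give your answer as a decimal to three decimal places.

0.883

For spin-½, the probability of finding spin-up along an axis at angle θ to the initial spin direction is cos²(θ/2); spin-down is sin²(θ/2).
θ = 40°, so P = cos²(20°) ≈ 0.883.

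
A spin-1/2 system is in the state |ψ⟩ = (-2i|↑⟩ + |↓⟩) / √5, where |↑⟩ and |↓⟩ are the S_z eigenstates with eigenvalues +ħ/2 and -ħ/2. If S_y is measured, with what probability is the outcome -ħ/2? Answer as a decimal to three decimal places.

0.100

|-y⟩ = (|↑⟩ - i|↓⟩)/√2, so ⟨-y|ψ⟩ = (-i) / (√2·√5).
P = |-i|² / 10 = 1/10.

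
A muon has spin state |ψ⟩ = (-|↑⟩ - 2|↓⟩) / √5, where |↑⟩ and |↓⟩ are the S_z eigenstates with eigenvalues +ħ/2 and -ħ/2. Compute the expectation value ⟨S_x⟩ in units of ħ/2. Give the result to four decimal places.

0.8000

⟨σ_x⟩ = 2 Re(a* b)/(|a|²+|b|²) with a = -1, b = -2.
a* b = 2, so ⟨σ_x⟩ = 4/5.
⟨S_x⟩ = (ħ/2)·⟨σ_x⟩.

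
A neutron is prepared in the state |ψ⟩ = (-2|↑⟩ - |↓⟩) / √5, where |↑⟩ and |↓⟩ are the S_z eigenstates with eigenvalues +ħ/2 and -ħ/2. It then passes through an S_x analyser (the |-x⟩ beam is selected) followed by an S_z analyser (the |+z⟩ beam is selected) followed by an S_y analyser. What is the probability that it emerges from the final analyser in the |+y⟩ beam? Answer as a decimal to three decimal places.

0.025

First analyser (S_x): P(|-x⟩) = |⟨-x|ψ⟩|² = 1/10.
After stage 1 the state is |-x⟩; P(|+z⟩) = |⟨+z|-x⟩|² = 1/2.
After stage 2 the state is |+z⟩; P(|+y⟩) = |⟨+y|+z⟩|² = 1/2.
Joint probability = 1/10 × 1/2 × 1/2 = 0.025.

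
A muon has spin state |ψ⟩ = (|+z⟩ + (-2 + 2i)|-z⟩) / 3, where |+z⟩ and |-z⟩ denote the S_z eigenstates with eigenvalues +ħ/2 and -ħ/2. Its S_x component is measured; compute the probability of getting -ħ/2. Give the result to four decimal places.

0.7222

|-x⟩ = (|+z⟩ - |-z⟩)/√2, so ⟨-x|ψ⟩ = (3 - 2i) / (√2·3).
P = |3 - 2i|² / 18 = 13/18.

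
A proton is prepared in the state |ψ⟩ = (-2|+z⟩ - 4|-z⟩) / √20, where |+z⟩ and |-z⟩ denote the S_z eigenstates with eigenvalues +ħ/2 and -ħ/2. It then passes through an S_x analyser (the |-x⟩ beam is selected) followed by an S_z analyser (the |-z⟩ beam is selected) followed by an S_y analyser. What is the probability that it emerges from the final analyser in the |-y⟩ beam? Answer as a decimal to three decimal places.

First analyser (S_x): P(|-x⟩) = |⟨-x|ψ⟩|² = 4/40.
After stage 1 the state is |-x⟩; P(|-z⟩) = |⟨-z|-x⟩|² = 1/2.
After stage 2 the state is |-z⟩; P(|-y⟩) = |⟨-y|-z⟩|² = 1/2.
Joint probability = 4/40 × 1/2 × 1/2 = 0.025.

0.025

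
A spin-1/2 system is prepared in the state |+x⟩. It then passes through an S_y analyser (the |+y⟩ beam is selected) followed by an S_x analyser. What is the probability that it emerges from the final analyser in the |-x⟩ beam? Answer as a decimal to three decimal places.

0.250

First analyser (S_y): from |+x⟩, P(|+y⟩) = 1/2.
After stage 1 the state is |+y⟩; P(|-x⟩) = |⟨-x|+y⟩|² = 1/2.
Joint probability = 1/2 × 1/2 = 0.250.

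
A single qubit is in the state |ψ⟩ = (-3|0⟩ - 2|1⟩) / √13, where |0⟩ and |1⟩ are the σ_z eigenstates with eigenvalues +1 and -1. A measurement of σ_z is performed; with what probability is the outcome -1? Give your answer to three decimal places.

0.308

The -1 outcome corresponds to |1⟩. Its amplitude in |ψ⟩ is -2/√13.
P = |-2|² / 13 = 4/13.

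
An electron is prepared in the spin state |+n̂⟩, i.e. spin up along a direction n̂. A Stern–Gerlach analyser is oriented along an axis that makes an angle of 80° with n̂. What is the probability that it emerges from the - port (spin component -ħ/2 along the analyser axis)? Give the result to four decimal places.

For spin-½, the probability of finding spin-up along an axis at angle θ to the initial spin direction is cos²(θ/2); spin-down is sin²(θ/2).
θ = 80°, so P = sin²(40°) ≈ 0.4132.

0.4132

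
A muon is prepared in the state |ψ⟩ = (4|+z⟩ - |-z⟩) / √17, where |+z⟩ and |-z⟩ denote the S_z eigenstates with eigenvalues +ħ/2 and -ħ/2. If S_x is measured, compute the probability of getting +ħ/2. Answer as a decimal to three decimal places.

|+x⟩ = (|+z⟩ + |-z⟩)/√2, so ⟨+x|ψ⟩ = (3) / (√2·√17).
P = |3|² / 34 = 9/34.

0.265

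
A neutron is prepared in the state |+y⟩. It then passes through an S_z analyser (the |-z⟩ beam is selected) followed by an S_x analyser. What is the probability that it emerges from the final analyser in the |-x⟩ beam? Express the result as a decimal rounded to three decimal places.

First analyser (S_z): from |+y⟩, P(|-z⟩) = 1/2.
After stage 1 the state is |-z⟩; P(|-x⟩) = |⟨-x|-z⟩|² = 1/2.
Joint probability = 1/2 × 1/2 = 0.250.

0.250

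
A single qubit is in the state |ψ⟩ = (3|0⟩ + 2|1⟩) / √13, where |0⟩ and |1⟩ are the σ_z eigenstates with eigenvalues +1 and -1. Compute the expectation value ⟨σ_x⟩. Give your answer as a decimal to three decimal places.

0.923

⟨σ_x⟩ = 2 Re(a* b)/(|a|²+|b|²) with a = 3, b = 2.
a* b = 6, so ⟨σ_x⟩ = 12/13.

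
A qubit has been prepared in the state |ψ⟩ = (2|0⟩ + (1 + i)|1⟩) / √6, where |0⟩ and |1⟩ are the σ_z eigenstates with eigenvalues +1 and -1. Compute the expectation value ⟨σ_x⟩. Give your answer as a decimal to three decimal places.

⟨σ_x⟩ = 2 Re(a* b)/(|a|²+|b|²) with a = 2, b = (1 + i).
a* b = (2 + 2i), so ⟨σ_x⟩ = 4/6.

0.667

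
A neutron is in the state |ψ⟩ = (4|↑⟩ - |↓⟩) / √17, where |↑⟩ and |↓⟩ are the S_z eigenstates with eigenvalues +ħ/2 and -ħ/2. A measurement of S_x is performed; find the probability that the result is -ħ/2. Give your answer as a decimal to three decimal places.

0.735

|-x⟩ = (|↑⟩ - |↓⟩)/√2, so ⟨-x|ψ⟩ = (5) / (√2·√17).
P = |5|² / 34 = 25/34.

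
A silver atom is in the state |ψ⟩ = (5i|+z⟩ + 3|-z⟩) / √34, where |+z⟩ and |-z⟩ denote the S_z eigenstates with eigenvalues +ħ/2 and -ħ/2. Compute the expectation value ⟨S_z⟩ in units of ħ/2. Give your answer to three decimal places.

⟨σ_z⟩ = |a|² - |b|² divided by |a|²+|b|², with a, b the |+z⟩, |-z⟩ amplitudes.
= (25 - 9)/34 = 16/34.
⟨S_z⟩ = (ħ/2)·⟨σ_z⟩.

0.471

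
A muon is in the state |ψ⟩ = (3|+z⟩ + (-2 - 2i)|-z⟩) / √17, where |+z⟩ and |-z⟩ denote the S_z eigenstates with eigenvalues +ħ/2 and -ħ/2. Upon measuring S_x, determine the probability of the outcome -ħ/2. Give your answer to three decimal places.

0.853

|-x⟩ = (|+z⟩ - |-z⟩)/√2, so ⟨-x|ψ⟩ = (5 + 2i) / (√2·√17).
P = |5 + 2i|² / 34 = 29/34.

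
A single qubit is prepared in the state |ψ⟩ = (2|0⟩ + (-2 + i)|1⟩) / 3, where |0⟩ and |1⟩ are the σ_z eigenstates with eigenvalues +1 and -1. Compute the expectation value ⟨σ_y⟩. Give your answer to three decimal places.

0.444

⟨σ_y⟩ = 2 Im(a* b)/(|a|²+|b|²) with a = 2, b = (-2 + i).
a* b = (-4 + 2i), so ⟨σ_y⟩ = 4/9.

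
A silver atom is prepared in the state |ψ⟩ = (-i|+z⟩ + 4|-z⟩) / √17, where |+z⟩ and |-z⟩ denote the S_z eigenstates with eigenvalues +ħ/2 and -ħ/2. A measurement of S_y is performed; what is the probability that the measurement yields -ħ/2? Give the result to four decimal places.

0.2647

|-y⟩ = (|+z⟩ - i|-z⟩)/√2, so ⟨-y|ψ⟩ = (3i) / (√2·√17).
P = |3i|² / 34 = 9/34.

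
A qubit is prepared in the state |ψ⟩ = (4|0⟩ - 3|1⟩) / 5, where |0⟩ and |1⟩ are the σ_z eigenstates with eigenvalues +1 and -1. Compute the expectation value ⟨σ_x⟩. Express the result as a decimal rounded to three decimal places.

⟨σ_x⟩ = 2 Re(a* b)/(|a|²+|b|²) with a = 4, b = -3.
a* b = -12, so ⟨σ_x⟩ = -24/25.

-0.960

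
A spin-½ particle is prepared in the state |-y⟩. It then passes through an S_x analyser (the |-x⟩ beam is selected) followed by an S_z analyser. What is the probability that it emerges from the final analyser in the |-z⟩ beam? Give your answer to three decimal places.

0.250

First analyser (S_x): from |-y⟩, P(|-x⟩) = 1/2.
After stage 1 the state is |-x⟩; P(|-z⟩) = |⟨-z|-x⟩|² = 1/2.
Joint probability = 1/2 × 1/2 = 0.250.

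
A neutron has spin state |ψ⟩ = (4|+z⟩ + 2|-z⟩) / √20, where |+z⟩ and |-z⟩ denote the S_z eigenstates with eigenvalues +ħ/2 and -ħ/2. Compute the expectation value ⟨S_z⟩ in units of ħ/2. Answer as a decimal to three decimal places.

⟨σ_z⟩ = |a|² - |b|² divided by |a|²+|b|², with a, b the |+z⟩, |-z⟩ amplitudes.
= (16 - 4)/20 = 12/20.
⟨S_z⟩ = (ħ/2)·⟨σ_z⟩.

0.600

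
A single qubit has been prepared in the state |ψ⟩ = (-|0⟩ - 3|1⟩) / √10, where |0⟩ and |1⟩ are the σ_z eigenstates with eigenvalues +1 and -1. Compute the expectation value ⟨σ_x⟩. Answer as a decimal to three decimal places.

⟨σ_x⟩ = 2 Re(a* b)/(|a|²+|b|²) with a = -1, b = -3.
a* b = 3, so ⟨σ_x⟩ = 6/10.

0.600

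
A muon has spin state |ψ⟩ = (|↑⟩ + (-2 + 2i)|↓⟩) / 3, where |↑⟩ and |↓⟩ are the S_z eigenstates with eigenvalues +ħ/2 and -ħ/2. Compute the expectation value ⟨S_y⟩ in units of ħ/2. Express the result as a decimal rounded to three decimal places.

⟨σ_y⟩ = 2 Im(a* b)/(|a|²+|b|²) with a = 1, b = (-2 + 2i).
a* b = (-2 + 2i), so ⟨σ_y⟩ = 4/9.
⟨S_y⟩ = (ħ/2)·⟨σ_y⟩.

0.444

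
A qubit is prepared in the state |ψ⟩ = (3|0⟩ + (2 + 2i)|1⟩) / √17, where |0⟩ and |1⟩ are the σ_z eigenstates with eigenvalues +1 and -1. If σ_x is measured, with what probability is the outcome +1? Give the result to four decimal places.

|+x⟩ = (|0⟩ + |1⟩)/√2, so ⟨+x|ψ⟩ = (5 + 2i) / (√2·√17).
P = |5 + 2i|² / 34 = 29/34.

0.8529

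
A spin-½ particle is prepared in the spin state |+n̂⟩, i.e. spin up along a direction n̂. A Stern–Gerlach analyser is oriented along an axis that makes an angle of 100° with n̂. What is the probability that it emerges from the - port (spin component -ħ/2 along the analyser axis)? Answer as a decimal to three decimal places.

0.587

For spin-½, the probability of finding spin-up along an axis at angle θ to the initial spin direction is cos²(θ/2); spin-down is sin²(θ/2).
θ = 100°, so P = sin²(50°) ≈ 0.587.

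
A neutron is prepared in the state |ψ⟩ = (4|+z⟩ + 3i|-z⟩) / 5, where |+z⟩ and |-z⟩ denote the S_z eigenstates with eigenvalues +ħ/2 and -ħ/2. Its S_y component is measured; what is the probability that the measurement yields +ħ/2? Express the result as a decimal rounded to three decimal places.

|+y⟩ = (|+z⟩ + i|-z⟩)/√2, so ⟨+y|ψ⟩ = (7) / (√2·5).
P = |7|² / 50 = 49/50.

0.980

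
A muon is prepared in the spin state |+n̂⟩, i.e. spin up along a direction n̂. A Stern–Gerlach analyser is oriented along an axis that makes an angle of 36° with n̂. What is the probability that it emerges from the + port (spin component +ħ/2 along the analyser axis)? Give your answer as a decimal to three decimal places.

For spin-½, the probability of finding spin-up along an axis at angle θ to the initial spin direction is cos²(θ/2); spin-down is sin²(θ/2).
θ = 36°, so P = cos²(18°) ≈ 0.905.

0.905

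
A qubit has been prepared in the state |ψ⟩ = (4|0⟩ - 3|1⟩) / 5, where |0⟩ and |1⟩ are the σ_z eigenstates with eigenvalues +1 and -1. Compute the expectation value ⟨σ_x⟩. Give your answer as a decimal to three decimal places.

-0.960

⟨σ_x⟩ = 2 Re(a* b)/(|a|²+|b|²) with a = 4, b = -3.
a* b = -12, so ⟨σ_x⟩ = -24/25.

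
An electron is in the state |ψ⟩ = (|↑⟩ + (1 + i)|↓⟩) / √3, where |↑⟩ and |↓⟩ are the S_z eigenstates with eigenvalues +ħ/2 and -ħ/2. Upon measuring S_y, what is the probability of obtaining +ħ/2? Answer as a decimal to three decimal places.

0.833

|+y⟩ = (|↑⟩ + i|↓⟩)/√2, so ⟨+y|ψ⟩ = (2 - i) / (√2·√3).
P = |2 - i|² / 6 = 5/6.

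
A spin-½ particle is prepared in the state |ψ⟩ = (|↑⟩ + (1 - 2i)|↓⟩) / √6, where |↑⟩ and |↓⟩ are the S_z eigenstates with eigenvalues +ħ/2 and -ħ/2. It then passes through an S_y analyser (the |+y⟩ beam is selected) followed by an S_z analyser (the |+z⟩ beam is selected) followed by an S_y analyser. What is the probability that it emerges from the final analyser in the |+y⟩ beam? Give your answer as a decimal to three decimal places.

First analyser (S_y): P(|+y⟩) = |⟨+y|ψ⟩|² = 2/12.
After stage 1 the state is |+y⟩; P(|+z⟩) = |⟨+z|+y⟩|² = 1/2.
After stage 2 the state is |+z⟩; P(|+y⟩) = |⟨+y|+z⟩|² = 1/2.
Joint probability = 2/12 × 1/2 × 1/2 = 0.042.

0.042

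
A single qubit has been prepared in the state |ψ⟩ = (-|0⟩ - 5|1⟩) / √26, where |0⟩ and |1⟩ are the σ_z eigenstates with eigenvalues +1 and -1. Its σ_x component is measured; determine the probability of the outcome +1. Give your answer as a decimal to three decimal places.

|+x⟩ = (|0⟩ + |1⟩)/√2, so ⟨+x|ψ⟩ = (-6) / (√2·√26).
P = |-6|² / 52 = 36/52.

0.692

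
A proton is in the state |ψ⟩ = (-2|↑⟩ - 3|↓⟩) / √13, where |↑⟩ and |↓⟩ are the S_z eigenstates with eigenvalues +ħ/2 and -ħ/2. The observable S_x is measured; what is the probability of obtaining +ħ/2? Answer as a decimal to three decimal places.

|+x⟩ = (|↑⟩ + |↓⟩)/√2, so ⟨+x|ψ⟩ = (-5) / (√2·√13).
P = |-5|² / 26 = 25/26.

0.962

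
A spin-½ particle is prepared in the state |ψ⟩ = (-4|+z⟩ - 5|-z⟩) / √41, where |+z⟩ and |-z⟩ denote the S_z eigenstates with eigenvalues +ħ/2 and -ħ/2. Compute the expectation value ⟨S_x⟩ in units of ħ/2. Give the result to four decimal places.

⟨σ_x⟩ = 2 Re(a* b)/(|a|²+|b|²) with a = -4, b = -5.
a* b = 20, so ⟨σ_x⟩ = 40/41.
⟨S_x⟩ = (ħ/2)·⟨σ_x⟩.

0.9756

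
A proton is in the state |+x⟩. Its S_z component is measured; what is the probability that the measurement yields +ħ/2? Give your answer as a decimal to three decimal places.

In the S_z basis, |+x⟩ = (|↑⟩ + |↓⟩)/√2 and |+z⟩ = |↑⟩.
|⟨+z|+x⟩|² = 1/2.

0.500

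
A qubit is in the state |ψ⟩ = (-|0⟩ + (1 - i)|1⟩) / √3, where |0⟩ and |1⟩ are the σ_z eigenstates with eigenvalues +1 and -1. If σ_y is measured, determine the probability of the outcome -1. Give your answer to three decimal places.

|-y⟩ = (|0⟩ - i|1⟩)/√2, so ⟨-y|ψ⟩ = (i) / (√2·√3).
P = |i|² / 6 = 1/6.

0.167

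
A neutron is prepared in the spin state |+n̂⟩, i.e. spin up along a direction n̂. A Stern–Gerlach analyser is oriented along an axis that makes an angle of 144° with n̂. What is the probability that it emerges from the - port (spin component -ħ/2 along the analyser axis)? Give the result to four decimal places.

For spin-½, the probability of finding spin-up along an axis at angle θ to the initial spin direction is cos²(θ/2); spin-down is sin²(θ/2).
θ = 144°, so P = sin²(72°) ≈ 0.9045.

0.9045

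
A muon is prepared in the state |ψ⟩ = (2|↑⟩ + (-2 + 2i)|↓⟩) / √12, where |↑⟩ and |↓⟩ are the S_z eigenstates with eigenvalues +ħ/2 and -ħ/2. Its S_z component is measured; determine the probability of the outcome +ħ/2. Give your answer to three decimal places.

0.333

The +ħ/2 outcome corresponds to |↑⟩. Its amplitude in |ψ⟩ is 2/√12.
P = |2|² / 12 = 4/12.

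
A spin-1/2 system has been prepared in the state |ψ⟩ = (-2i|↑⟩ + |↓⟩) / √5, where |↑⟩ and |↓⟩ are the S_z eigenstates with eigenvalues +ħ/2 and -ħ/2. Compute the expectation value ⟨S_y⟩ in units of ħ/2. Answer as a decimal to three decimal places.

⟨σ_y⟩ = 2 Im(a* b)/(|a|²+|b|²) with a = -2i, b = 1.
a* b = 2i, so ⟨σ_y⟩ = 4/5.
⟨S_y⟩ = (ħ/2)·⟨σ_y⟩.

0.800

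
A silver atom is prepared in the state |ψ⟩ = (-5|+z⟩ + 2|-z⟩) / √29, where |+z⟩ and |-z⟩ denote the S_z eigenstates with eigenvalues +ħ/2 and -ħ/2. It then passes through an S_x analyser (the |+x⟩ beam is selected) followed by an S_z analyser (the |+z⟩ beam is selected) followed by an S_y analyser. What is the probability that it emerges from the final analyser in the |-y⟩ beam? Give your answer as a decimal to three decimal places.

First analyser (S_x): P(|+x⟩) = |⟨+x|ψ⟩|² = 9/58.
After stage 1 the state is |+x⟩; P(|+z⟩) = |⟨+z|+x⟩|² = 1/2.
After stage 2 the state is |+z⟩; P(|-y⟩) = |⟨-y|+z⟩|² = 1/2.
Joint probability = 9/58 × 1/2 × 1/2 = 0.039.

0.039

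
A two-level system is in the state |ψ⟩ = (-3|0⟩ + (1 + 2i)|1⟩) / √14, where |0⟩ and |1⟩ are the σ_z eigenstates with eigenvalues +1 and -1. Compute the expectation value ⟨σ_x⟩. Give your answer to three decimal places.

-0.429

⟨σ_x⟩ = 2 Re(a* b)/(|a|²+|b|²) with a = -3, b = (1 + 2i).
a* b = (-3 - 6i), so ⟨σ_x⟩ = -6/14.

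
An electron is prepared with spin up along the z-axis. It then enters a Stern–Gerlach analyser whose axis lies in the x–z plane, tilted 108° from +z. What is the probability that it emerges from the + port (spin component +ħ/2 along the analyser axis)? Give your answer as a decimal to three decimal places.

For spin-½, the probability of finding spin-up along an axis at angle θ to the initial spin direction is cos²(θ/2); spin-down is sin²(θ/2).
θ = 108°, so P = cos²(54°) ≈ 0.345.

0.345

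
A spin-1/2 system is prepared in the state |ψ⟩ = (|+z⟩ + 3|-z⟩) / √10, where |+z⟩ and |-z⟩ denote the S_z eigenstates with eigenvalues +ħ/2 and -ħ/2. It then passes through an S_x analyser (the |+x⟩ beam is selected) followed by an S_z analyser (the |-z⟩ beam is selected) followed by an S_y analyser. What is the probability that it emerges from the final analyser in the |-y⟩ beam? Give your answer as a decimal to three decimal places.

First analyser (S_x): P(|+x⟩) = |⟨+x|ψ⟩|² = 16/20.
After stage 1 the state is |+x⟩; P(|-z⟩) = |⟨-z|+x⟩|² = 1/2.
After stage 2 the state is |-z⟩; P(|-y⟩) = |⟨-y|-z⟩|² = 1/2.
Joint probability = 16/20 × 1/2 × 1/2 = 0.200.

0.200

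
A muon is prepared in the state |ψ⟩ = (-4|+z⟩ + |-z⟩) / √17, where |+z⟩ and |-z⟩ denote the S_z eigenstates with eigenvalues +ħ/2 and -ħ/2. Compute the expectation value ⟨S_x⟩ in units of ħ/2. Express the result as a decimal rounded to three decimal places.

⟨σ_x⟩ = 2 Re(a* b)/(|a|²+|b|²) with a = -4, b = 1.
a* b = -4, so ⟨σ_x⟩ = -8/17.
⟨S_x⟩ = (ħ/2)·⟨σ_x⟩.

-0.471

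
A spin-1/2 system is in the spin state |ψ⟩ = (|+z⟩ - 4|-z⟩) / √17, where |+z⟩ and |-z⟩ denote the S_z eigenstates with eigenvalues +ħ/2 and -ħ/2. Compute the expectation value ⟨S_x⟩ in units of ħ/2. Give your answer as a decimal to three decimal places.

⟨σ_x⟩ = 2 Re(a* b)/(|a|²+|b|²) with a = 1, b = -4.
a* b = -4, so ⟨σ_x⟩ = -8/17.
⟨S_x⟩ = (ħ/2)·⟨σ_x⟩.

-0.471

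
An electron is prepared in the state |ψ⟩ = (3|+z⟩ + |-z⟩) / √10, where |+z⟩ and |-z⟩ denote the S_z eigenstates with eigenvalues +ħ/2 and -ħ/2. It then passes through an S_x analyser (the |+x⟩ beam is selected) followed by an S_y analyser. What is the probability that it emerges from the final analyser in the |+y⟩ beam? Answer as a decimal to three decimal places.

0.400

First analyser (S_x): P(|+x⟩) = |⟨+x|ψ⟩|² = 16/20.
After stage 1 the state is |+x⟩; P(|+y⟩) = |⟨+y|+x⟩|² = 1/2.
Joint probability = 16/20 × 1/2 = 0.400.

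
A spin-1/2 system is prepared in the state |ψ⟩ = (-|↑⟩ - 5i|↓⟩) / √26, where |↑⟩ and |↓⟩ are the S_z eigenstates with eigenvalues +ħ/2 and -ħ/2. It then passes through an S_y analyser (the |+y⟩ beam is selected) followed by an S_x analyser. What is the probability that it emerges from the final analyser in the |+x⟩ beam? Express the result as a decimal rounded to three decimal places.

0.346

First analyser (S_y): P(|+y⟩) = |⟨+y|ψ⟩|² = 36/52.
After stage 1 the state is |+y⟩; P(|+x⟩) = |⟨+x|+y⟩|² = 1/2.
Joint probability = 36/52 × 1/2 = 0.346.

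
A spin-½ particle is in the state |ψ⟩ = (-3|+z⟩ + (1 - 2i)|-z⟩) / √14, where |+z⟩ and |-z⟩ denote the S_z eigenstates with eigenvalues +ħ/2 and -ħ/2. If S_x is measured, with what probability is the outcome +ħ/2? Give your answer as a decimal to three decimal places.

|+x⟩ = (|+z⟩ + |-z⟩)/√2, so ⟨+x|ψ⟩ = (-2 - 2i) / (√2·√14).
P = |-2 - 2i|² / 28 = 8/28.

0.286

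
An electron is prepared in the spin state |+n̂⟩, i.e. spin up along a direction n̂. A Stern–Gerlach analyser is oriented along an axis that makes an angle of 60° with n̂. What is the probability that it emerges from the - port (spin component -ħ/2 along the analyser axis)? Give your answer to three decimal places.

0.250

For spin-½, the probability of finding spin-up along an axis at angle θ to the initial spin direction is cos²(θ/2); spin-down is sin²(θ/2).
θ = 60°, so P = sin²(30°) ≈ 0.250.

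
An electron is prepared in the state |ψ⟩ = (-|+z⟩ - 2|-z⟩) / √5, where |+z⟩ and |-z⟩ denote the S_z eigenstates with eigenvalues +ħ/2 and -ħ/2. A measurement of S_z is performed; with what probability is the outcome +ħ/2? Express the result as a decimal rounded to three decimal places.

The +ħ/2 outcome corresponds to |+z⟩. Its amplitude in |ψ⟩ is -1/√5.
P = |-1|² / 5 = 1/5.

0.200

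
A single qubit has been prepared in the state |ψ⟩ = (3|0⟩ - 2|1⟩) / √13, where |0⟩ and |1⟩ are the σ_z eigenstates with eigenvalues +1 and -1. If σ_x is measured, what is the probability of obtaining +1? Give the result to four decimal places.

0.0385

|+x⟩ = (|0⟩ + |1⟩)/√2, so ⟨+x|ψ⟩ = (1) / (√2·√13).
P = |1|² / 26 = 1/26.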